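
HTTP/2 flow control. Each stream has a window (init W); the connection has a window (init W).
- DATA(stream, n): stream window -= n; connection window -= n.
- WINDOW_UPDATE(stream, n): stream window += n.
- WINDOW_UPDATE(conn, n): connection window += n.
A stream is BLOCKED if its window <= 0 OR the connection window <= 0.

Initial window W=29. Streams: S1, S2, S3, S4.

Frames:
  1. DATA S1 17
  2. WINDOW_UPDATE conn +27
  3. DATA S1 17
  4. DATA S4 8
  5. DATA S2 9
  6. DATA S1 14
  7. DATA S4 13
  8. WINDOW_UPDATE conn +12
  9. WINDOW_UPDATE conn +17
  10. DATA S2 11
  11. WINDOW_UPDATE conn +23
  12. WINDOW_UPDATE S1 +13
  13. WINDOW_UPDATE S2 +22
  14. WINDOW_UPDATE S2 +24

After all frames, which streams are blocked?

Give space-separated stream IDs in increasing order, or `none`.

Op 1: conn=12 S1=12 S2=29 S3=29 S4=29 blocked=[]
Op 2: conn=39 S1=12 S2=29 S3=29 S4=29 blocked=[]
Op 3: conn=22 S1=-5 S2=29 S3=29 S4=29 blocked=[1]
Op 4: conn=14 S1=-5 S2=29 S3=29 S4=21 blocked=[1]
Op 5: conn=5 S1=-5 S2=20 S3=29 S4=21 blocked=[1]
Op 6: conn=-9 S1=-19 S2=20 S3=29 S4=21 blocked=[1, 2, 3, 4]
Op 7: conn=-22 S1=-19 S2=20 S3=29 S4=8 blocked=[1, 2, 3, 4]
Op 8: conn=-10 S1=-19 S2=20 S3=29 S4=8 blocked=[1, 2, 3, 4]
Op 9: conn=7 S1=-19 S2=20 S3=29 S4=8 blocked=[1]
Op 10: conn=-4 S1=-19 S2=9 S3=29 S4=8 blocked=[1, 2, 3, 4]
Op 11: conn=19 S1=-19 S2=9 S3=29 S4=8 blocked=[1]
Op 12: conn=19 S1=-6 S2=9 S3=29 S4=8 blocked=[1]
Op 13: conn=19 S1=-6 S2=31 S3=29 S4=8 blocked=[1]
Op 14: conn=19 S1=-6 S2=55 S3=29 S4=8 blocked=[1]

Answer: S1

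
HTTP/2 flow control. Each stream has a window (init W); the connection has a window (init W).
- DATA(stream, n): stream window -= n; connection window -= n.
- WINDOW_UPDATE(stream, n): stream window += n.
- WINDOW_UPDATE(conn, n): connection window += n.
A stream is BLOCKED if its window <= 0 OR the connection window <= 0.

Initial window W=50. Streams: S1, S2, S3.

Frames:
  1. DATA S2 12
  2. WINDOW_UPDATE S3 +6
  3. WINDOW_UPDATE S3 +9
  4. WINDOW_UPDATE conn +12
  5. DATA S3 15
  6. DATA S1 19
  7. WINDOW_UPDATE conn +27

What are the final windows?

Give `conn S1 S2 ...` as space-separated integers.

Answer: 43 31 38 50

Derivation:
Op 1: conn=38 S1=50 S2=38 S3=50 blocked=[]
Op 2: conn=38 S1=50 S2=38 S3=56 blocked=[]
Op 3: conn=38 S1=50 S2=38 S3=65 blocked=[]
Op 4: conn=50 S1=50 S2=38 S3=65 blocked=[]
Op 5: conn=35 S1=50 S2=38 S3=50 blocked=[]
Op 6: conn=16 S1=31 S2=38 S3=50 blocked=[]
Op 7: conn=43 S1=31 S2=38 S3=50 blocked=[]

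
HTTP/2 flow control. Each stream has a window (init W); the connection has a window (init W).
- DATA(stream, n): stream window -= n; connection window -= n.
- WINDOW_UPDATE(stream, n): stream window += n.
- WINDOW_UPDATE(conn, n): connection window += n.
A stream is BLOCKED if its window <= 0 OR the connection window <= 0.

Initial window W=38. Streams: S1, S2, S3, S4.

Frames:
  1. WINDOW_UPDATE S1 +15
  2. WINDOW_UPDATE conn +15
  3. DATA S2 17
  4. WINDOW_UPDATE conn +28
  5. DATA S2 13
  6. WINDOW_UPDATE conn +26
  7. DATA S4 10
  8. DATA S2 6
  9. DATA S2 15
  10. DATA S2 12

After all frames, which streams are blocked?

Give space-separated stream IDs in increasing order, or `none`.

Op 1: conn=38 S1=53 S2=38 S3=38 S4=38 blocked=[]
Op 2: conn=53 S1=53 S2=38 S3=38 S4=38 blocked=[]
Op 3: conn=36 S1=53 S2=21 S3=38 S4=38 blocked=[]
Op 4: conn=64 S1=53 S2=21 S3=38 S4=38 blocked=[]
Op 5: conn=51 S1=53 S2=8 S3=38 S4=38 blocked=[]
Op 6: conn=77 S1=53 S2=8 S3=38 S4=38 blocked=[]
Op 7: conn=67 S1=53 S2=8 S3=38 S4=28 blocked=[]
Op 8: conn=61 S1=53 S2=2 S3=38 S4=28 blocked=[]
Op 9: conn=46 S1=53 S2=-13 S3=38 S4=28 blocked=[2]
Op 10: conn=34 S1=53 S2=-25 S3=38 S4=28 blocked=[2]

Answer: S2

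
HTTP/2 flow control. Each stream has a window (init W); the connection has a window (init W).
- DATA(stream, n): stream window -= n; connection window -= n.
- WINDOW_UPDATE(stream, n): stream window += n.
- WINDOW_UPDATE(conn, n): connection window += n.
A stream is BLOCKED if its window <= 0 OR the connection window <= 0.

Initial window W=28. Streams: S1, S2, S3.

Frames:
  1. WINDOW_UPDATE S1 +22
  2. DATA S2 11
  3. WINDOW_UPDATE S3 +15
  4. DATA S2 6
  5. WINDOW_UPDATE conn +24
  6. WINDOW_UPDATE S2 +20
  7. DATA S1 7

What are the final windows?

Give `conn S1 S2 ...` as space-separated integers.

Op 1: conn=28 S1=50 S2=28 S3=28 blocked=[]
Op 2: conn=17 S1=50 S2=17 S3=28 blocked=[]
Op 3: conn=17 S1=50 S2=17 S3=43 blocked=[]
Op 4: conn=11 S1=50 S2=11 S3=43 blocked=[]
Op 5: conn=35 S1=50 S2=11 S3=43 blocked=[]
Op 6: conn=35 S1=50 S2=31 S3=43 blocked=[]
Op 7: conn=28 S1=43 S2=31 S3=43 blocked=[]

Answer: 28 43 31 43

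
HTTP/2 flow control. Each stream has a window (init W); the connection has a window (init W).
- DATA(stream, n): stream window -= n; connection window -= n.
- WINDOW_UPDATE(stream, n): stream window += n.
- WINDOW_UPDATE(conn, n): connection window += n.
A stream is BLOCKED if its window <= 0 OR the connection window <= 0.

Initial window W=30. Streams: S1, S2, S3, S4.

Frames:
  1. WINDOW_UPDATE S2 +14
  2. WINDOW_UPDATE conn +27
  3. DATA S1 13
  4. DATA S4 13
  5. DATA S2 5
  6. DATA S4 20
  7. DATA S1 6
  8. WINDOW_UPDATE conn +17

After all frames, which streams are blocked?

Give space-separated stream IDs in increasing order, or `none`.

Answer: S4

Derivation:
Op 1: conn=30 S1=30 S2=44 S3=30 S4=30 blocked=[]
Op 2: conn=57 S1=30 S2=44 S3=30 S4=30 blocked=[]
Op 3: conn=44 S1=17 S2=44 S3=30 S4=30 blocked=[]
Op 4: conn=31 S1=17 S2=44 S3=30 S4=17 blocked=[]
Op 5: conn=26 S1=17 S2=39 S3=30 S4=17 blocked=[]
Op 6: conn=6 S1=17 S2=39 S3=30 S4=-3 blocked=[4]
Op 7: conn=0 S1=11 S2=39 S3=30 S4=-3 blocked=[1, 2, 3, 4]
Op 8: conn=17 S1=11 S2=39 S3=30 S4=-3 blocked=[4]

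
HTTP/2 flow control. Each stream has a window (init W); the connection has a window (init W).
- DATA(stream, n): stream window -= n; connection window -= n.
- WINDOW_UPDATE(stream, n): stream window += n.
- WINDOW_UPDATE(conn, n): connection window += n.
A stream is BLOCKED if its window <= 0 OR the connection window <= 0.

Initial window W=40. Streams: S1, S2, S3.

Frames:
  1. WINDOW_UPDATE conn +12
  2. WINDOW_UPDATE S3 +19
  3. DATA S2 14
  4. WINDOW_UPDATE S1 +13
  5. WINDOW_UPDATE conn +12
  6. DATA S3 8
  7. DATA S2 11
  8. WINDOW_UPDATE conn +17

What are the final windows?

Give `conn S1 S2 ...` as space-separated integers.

Answer: 48 53 15 51

Derivation:
Op 1: conn=52 S1=40 S2=40 S3=40 blocked=[]
Op 2: conn=52 S1=40 S2=40 S3=59 blocked=[]
Op 3: conn=38 S1=40 S2=26 S3=59 blocked=[]
Op 4: conn=38 S1=53 S2=26 S3=59 blocked=[]
Op 5: conn=50 S1=53 S2=26 S3=59 blocked=[]
Op 6: conn=42 S1=53 S2=26 S3=51 blocked=[]
Op 7: conn=31 S1=53 S2=15 S3=51 blocked=[]
Op 8: conn=48 S1=53 S2=15 S3=51 blocked=[]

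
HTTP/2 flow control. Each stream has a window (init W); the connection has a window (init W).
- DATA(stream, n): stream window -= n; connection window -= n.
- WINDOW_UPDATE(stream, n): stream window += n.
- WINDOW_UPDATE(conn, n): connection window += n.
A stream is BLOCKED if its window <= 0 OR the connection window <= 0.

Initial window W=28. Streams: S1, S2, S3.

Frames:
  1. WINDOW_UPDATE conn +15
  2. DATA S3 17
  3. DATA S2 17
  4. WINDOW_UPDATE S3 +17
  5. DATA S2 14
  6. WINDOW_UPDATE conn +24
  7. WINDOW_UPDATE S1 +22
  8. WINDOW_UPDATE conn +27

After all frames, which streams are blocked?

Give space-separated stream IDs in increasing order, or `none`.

Answer: S2

Derivation:
Op 1: conn=43 S1=28 S2=28 S3=28 blocked=[]
Op 2: conn=26 S1=28 S2=28 S3=11 blocked=[]
Op 3: conn=9 S1=28 S2=11 S3=11 blocked=[]
Op 4: conn=9 S1=28 S2=11 S3=28 blocked=[]
Op 5: conn=-5 S1=28 S2=-3 S3=28 blocked=[1, 2, 3]
Op 6: conn=19 S1=28 S2=-3 S3=28 blocked=[2]
Op 7: conn=19 S1=50 S2=-3 S3=28 blocked=[2]
Op 8: conn=46 S1=50 S2=-3 S3=28 blocked=[2]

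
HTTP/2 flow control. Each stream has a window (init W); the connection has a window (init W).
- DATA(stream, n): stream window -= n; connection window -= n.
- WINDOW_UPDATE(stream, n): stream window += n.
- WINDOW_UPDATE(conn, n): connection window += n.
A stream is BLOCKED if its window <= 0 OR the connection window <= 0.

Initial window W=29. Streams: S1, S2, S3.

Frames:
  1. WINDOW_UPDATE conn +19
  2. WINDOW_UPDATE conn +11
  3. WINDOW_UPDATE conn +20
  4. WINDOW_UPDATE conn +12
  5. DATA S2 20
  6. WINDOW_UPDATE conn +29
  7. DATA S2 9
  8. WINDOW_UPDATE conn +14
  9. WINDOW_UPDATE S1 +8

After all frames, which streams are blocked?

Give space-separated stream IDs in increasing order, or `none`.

Answer: S2

Derivation:
Op 1: conn=48 S1=29 S2=29 S3=29 blocked=[]
Op 2: conn=59 S1=29 S2=29 S3=29 blocked=[]
Op 3: conn=79 S1=29 S2=29 S3=29 blocked=[]
Op 4: conn=91 S1=29 S2=29 S3=29 blocked=[]
Op 5: conn=71 S1=29 S2=9 S3=29 blocked=[]
Op 6: conn=100 S1=29 S2=9 S3=29 blocked=[]
Op 7: conn=91 S1=29 S2=0 S3=29 blocked=[2]
Op 8: conn=105 S1=29 S2=0 S3=29 blocked=[2]
Op 9: conn=105 S1=37 S2=0 S3=29 blocked=[2]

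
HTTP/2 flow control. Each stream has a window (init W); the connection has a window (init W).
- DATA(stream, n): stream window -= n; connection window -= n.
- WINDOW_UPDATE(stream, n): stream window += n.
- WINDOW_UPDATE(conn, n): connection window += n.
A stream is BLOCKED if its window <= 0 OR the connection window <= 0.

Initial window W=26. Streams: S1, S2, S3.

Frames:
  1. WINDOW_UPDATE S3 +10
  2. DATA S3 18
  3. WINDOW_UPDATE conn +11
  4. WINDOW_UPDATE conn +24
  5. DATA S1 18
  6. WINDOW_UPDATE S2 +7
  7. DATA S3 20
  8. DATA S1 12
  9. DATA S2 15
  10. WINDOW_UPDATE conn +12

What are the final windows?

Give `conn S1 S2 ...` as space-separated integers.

Answer: -10 -4 18 -2

Derivation:
Op 1: conn=26 S1=26 S2=26 S3=36 blocked=[]
Op 2: conn=8 S1=26 S2=26 S3=18 blocked=[]
Op 3: conn=19 S1=26 S2=26 S3=18 blocked=[]
Op 4: conn=43 S1=26 S2=26 S3=18 blocked=[]
Op 5: conn=25 S1=8 S2=26 S3=18 blocked=[]
Op 6: conn=25 S1=8 S2=33 S3=18 blocked=[]
Op 7: conn=5 S1=8 S2=33 S3=-2 blocked=[3]
Op 8: conn=-7 S1=-4 S2=33 S3=-2 blocked=[1, 2, 3]
Op 9: conn=-22 S1=-4 S2=18 S3=-2 blocked=[1, 2, 3]
Op 10: conn=-10 S1=-4 S2=18 S3=-2 blocked=[1, 2, 3]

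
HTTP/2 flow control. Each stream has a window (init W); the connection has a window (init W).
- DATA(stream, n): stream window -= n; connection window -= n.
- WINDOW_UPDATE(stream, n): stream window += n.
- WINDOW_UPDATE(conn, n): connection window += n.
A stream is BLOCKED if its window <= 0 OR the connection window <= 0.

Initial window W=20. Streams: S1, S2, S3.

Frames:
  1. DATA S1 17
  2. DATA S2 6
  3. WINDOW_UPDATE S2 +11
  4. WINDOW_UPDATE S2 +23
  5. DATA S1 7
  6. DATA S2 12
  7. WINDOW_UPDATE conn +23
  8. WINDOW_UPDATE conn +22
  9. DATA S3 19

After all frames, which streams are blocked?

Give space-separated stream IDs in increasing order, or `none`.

Answer: S1

Derivation:
Op 1: conn=3 S1=3 S2=20 S3=20 blocked=[]
Op 2: conn=-3 S1=3 S2=14 S3=20 blocked=[1, 2, 3]
Op 3: conn=-3 S1=3 S2=25 S3=20 blocked=[1, 2, 3]
Op 4: conn=-3 S1=3 S2=48 S3=20 blocked=[1, 2, 3]
Op 5: conn=-10 S1=-4 S2=48 S3=20 blocked=[1, 2, 3]
Op 6: conn=-22 S1=-4 S2=36 S3=20 blocked=[1, 2, 3]
Op 7: conn=1 S1=-4 S2=36 S3=20 blocked=[1]
Op 8: conn=23 S1=-4 S2=36 S3=20 blocked=[1]
Op 9: conn=4 S1=-4 S2=36 S3=1 blocked=[1]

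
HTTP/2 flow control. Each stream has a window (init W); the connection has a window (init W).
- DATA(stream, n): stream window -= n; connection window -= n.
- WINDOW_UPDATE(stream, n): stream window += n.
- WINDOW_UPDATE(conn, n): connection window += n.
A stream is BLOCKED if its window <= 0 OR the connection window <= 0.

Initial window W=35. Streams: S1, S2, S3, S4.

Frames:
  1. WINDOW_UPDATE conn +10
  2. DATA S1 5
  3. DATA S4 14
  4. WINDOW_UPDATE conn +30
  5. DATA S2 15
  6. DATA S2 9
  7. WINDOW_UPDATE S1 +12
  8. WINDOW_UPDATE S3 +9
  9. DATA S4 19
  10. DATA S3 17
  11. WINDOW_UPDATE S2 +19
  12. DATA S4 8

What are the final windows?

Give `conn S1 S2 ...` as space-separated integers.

Answer: -12 42 30 27 -6

Derivation:
Op 1: conn=45 S1=35 S2=35 S3=35 S4=35 blocked=[]
Op 2: conn=40 S1=30 S2=35 S3=35 S4=35 blocked=[]
Op 3: conn=26 S1=30 S2=35 S3=35 S4=21 blocked=[]
Op 4: conn=56 S1=30 S2=35 S3=35 S4=21 blocked=[]
Op 5: conn=41 S1=30 S2=20 S3=35 S4=21 blocked=[]
Op 6: conn=32 S1=30 S2=11 S3=35 S4=21 blocked=[]
Op 7: conn=32 S1=42 S2=11 S3=35 S4=21 blocked=[]
Op 8: conn=32 S1=42 S2=11 S3=44 S4=21 blocked=[]
Op 9: conn=13 S1=42 S2=11 S3=44 S4=2 blocked=[]
Op 10: conn=-4 S1=42 S2=11 S3=27 S4=2 blocked=[1, 2, 3, 4]
Op 11: conn=-4 S1=42 S2=30 S3=27 S4=2 blocked=[1, 2, 3, 4]
Op 12: conn=-12 S1=42 S2=30 S3=27 S4=-6 blocked=[1, 2, 3, 4]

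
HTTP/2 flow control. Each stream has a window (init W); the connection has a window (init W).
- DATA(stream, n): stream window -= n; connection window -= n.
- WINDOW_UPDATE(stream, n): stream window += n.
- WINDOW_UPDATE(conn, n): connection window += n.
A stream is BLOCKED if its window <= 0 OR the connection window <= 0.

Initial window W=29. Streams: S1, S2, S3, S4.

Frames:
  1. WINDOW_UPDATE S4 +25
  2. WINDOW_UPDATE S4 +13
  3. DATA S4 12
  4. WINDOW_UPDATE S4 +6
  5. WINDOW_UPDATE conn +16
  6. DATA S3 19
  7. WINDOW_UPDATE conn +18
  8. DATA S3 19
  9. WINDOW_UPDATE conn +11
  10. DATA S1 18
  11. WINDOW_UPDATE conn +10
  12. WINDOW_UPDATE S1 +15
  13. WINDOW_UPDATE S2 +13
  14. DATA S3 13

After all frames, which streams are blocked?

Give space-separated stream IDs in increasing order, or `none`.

Op 1: conn=29 S1=29 S2=29 S3=29 S4=54 blocked=[]
Op 2: conn=29 S1=29 S2=29 S3=29 S4=67 blocked=[]
Op 3: conn=17 S1=29 S2=29 S3=29 S4=55 blocked=[]
Op 4: conn=17 S1=29 S2=29 S3=29 S4=61 blocked=[]
Op 5: conn=33 S1=29 S2=29 S3=29 S4=61 blocked=[]
Op 6: conn=14 S1=29 S2=29 S3=10 S4=61 blocked=[]
Op 7: conn=32 S1=29 S2=29 S3=10 S4=61 blocked=[]
Op 8: conn=13 S1=29 S2=29 S3=-9 S4=61 blocked=[3]
Op 9: conn=24 S1=29 S2=29 S3=-9 S4=61 blocked=[3]
Op 10: conn=6 S1=11 S2=29 S3=-9 S4=61 blocked=[3]
Op 11: conn=16 S1=11 S2=29 S3=-9 S4=61 blocked=[3]
Op 12: conn=16 S1=26 S2=29 S3=-9 S4=61 blocked=[3]
Op 13: conn=16 S1=26 S2=42 S3=-9 S4=61 blocked=[3]
Op 14: conn=3 S1=26 S2=42 S3=-22 S4=61 blocked=[3]

Answer: S3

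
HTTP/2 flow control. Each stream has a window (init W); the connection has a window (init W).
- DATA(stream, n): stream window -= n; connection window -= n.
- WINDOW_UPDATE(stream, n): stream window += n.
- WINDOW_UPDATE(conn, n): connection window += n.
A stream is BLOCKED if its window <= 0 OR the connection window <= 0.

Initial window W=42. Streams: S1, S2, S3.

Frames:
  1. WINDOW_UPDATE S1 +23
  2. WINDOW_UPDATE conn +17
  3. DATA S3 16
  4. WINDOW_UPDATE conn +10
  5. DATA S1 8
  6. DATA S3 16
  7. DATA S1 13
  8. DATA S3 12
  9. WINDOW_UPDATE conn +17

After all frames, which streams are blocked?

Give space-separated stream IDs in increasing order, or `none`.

Op 1: conn=42 S1=65 S2=42 S3=42 blocked=[]
Op 2: conn=59 S1=65 S2=42 S3=42 blocked=[]
Op 3: conn=43 S1=65 S2=42 S3=26 blocked=[]
Op 4: conn=53 S1=65 S2=42 S3=26 blocked=[]
Op 5: conn=45 S1=57 S2=42 S3=26 blocked=[]
Op 6: conn=29 S1=57 S2=42 S3=10 blocked=[]
Op 7: conn=16 S1=44 S2=42 S3=10 blocked=[]
Op 8: conn=4 S1=44 S2=42 S3=-2 blocked=[3]
Op 9: conn=21 S1=44 S2=42 S3=-2 blocked=[3]

Answer: S3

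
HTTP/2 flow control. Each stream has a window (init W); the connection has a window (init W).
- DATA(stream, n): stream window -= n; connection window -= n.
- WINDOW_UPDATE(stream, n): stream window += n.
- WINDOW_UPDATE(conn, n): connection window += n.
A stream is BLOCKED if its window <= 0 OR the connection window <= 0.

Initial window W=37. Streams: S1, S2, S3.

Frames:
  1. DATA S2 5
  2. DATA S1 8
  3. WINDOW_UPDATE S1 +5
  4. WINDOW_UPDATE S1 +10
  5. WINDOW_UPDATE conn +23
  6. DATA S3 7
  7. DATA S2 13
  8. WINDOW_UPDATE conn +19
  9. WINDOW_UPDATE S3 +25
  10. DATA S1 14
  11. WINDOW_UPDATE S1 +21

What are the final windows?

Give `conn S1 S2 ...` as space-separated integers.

Op 1: conn=32 S1=37 S2=32 S3=37 blocked=[]
Op 2: conn=24 S1=29 S2=32 S3=37 blocked=[]
Op 3: conn=24 S1=34 S2=32 S3=37 blocked=[]
Op 4: conn=24 S1=44 S2=32 S3=37 blocked=[]
Op 5: conn=47 S1=44 S2=32 S3=37 blocked=[]
Op 6: conn=40 S1=44 S2=32 S3=30 blocked=[]
Op 7: conn=27 S1=44 S2=19 S3=30 blocked=[]
Op 8: conn=46 S1=44 S2=19 S3=30 blocked=[]
Op 9: conn=46 S1=44 S2=19 S3=55 blocked=[]
Op 10: conn=32 S1=30 S2=19 S3=55 blocked=[]
Op 11: conn=32 S1=51 S2=19 S3=55 blocked=[]

Answer: 32 51 19 55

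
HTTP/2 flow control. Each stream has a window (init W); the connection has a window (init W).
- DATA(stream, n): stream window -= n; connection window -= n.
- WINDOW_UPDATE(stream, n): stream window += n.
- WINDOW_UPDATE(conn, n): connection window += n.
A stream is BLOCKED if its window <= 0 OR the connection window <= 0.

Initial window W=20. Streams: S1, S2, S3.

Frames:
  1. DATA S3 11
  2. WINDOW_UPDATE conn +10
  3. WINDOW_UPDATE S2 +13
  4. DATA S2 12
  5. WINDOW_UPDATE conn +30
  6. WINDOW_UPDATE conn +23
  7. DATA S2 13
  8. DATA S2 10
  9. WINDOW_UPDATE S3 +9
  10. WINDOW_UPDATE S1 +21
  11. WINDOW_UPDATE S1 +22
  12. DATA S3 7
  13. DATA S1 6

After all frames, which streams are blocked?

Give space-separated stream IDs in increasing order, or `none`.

Op 1: conn=9 S1=20 S2=20 S3=9 blocked=[]
Op 2: conn=19 S1=20 S2=20 S3=9 blocked=[]
Op 3: conn=19 S1=20 S2=33 S3=9 blocked=[]
Op 4: conn=7 S1=20 S2=21 S3=9 blocked=[]
Op 5: conn=37 S1=20 S2=21 S3=9 blocked=[]
Op 6: conn=60 S1=20 S2=21 S3=9 blocked=[]
Op 7: conn=47 S1=20 S2=8 S3=9 blocked=[]
Op 8: conn=37 S1=20 S2=-2 S3=9 blocked=[2]
Op 9: conn=37 S1=20 S2=-2 S3=18 blocked=[2]
Op 10: conn=37 S1=41 S2=-2 S3=18 blocked=[2]
Op 11: conn=37 S1=63 S2=-2 S3=18 blocked=[2]
Op 12: conn=30 S1=63 S2=-2 S3=11 blocked=[2]
Op 13: conn=24 S1=57 S2=-2 S3=11 blocked=[2]

Answer: S2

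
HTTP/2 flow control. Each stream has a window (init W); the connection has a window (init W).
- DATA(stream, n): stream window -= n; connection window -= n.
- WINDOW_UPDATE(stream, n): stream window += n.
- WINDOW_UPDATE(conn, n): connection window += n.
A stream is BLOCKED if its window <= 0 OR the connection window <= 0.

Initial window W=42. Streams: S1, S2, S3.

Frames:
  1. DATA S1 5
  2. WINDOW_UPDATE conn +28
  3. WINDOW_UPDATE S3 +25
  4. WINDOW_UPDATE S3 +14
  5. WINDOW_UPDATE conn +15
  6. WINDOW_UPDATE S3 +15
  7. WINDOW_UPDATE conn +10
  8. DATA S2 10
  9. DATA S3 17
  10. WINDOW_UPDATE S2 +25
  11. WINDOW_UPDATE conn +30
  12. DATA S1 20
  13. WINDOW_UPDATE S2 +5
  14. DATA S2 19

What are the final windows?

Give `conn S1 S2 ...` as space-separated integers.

Op 1: conn=37 S1=37 S2=42 S3=42 blocked=[]
Op 2: conn=65 S1=37 S2=42 S3=42 blocked=[]
Op 3: conn=65 S1=37 S2=42 S3=67 blocked=[]
Op 4: conn=65 S1=37 S2=42 S3=81 blocked=[]
Op 5: conn=80 S1=37 S2=42 S3=81 blocked=[]
Op 6: conn=80 S1=37 S2=42 S3=96 blocked=[]
Op 7: conn=90 S1=37 S2=42 S3=96 blocked=[]
Op 8: conn=80 S1=37 S2=32 S3=96 blocked=[]
Op 9: conn=63 S1=37 S2=32 S3=79 blocked=[]
Op 10: conn=63 S1=37 S2=57 S3=79 blocked=[]
Op 11: conn=93 S1=37 S2=57 S3=79 blocked=[]
Op 12: conn=73 S1=17 S2=57 S3=79 blocked=[]
Op 13: conn=73 S1=17 S2=62 S3=79 blocked=[]
Op 14: conn=54 S1=17 S2=43 S3=79 blocked=[]

Answer: 54 17 43 79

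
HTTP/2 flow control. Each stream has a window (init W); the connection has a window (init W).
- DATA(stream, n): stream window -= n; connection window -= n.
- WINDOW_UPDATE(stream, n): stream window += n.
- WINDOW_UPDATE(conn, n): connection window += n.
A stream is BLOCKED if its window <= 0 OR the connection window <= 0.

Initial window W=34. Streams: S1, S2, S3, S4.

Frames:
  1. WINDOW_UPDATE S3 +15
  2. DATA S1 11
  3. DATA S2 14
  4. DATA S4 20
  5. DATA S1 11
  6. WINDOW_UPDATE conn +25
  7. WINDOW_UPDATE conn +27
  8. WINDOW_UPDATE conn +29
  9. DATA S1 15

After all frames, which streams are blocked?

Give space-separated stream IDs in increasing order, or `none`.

Op 1: conn=34 S1=34 S2=34 S3=49 S4=34 blocked=[]
Op 2: conn=23 S1=23 S2=34 S3=49 S4=34 blocked=[]
Op 3: conn=9 S1=23 S2=20 S3=49 S4=34 blocked=[]
Op 4: conn=-11 S1=23 S2=20 S3=49 S4=14 blocked=[1, 2, 3, 4]
Op 5: conn=-22 S1=12 S2=20 S3=49 S4=14 blocked=[1, 2, 3, 4]
Op 6: conn=3 S1=12 S2=20 S3=49 S4=14 blocked=[]
Op 7: conn=30 S1=12 S2=20 S3=49 S4=14 blocked=[]
Op 8: conn=59 S1=12 S2=20 S3=49 S4=14 blocked=[]
Op 9: conn=44 S1=-3 S2=20 S3=49 S4=14 blocked=[1]

Answer: S1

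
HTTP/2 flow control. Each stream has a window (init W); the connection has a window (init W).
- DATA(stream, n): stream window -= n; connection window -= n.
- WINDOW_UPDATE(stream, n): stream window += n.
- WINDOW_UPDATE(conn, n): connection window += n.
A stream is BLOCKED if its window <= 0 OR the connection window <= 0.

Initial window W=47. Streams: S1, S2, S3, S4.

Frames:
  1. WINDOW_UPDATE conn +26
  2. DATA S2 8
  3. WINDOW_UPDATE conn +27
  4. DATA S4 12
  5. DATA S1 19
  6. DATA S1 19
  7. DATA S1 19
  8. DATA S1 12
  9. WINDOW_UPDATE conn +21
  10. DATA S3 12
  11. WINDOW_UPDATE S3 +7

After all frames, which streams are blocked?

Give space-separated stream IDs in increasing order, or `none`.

Answer: S1

Derivation:
Op 1: conn=73 S1=47 S2=47 S3=47 S4=47 blocked=[]
Op 2: conn=65 S1=47 S2=39 S3=47 S4=47 blocked=[]
Op 3: conn=92 S1=47 S2=39 S3=47 S4=47 blocked=[]
Op 4: conn=80 S1=47 S2=39 S3=47 S4=35 blocked=[]
Op 5: conn=61 S1=28 S2=39 S3=47 S4=35 blocked=[]
Op 6: conn=42 S1=9 S2=39 S3=47 S4=35 blocked=[]
Op 7: conn=23 S1=-10 S2=39 S3=47 S4=35 blocked=[1]
Op 8: conn=11 S1=-22 S2=39 S3=47 S4=35 blocked=[1]
Op 9: conn=32 S1=-22 S2=39 S3=47 S4=35 blocked=[1]
Op 10: conn=20 S1=-22 S2=39 S3=35 S4=35 blocked=[1]
Op 11: conn=20 S1=-22 S2=39 S3=42 S4=35 blocked=[1]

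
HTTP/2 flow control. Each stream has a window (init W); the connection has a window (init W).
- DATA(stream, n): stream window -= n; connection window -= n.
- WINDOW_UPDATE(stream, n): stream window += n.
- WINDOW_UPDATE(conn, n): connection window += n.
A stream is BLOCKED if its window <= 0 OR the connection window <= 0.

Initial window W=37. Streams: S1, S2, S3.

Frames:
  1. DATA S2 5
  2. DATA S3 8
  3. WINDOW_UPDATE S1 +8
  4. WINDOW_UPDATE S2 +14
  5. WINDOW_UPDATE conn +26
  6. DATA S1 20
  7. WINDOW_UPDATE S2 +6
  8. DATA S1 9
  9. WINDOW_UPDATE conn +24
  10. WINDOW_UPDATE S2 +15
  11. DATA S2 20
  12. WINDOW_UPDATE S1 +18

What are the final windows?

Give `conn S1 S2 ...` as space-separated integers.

Answer: 25 34 47 29

Derivation:
Op 1: conn=32 S1=37 S2=32 S3=37 blocked=[]
Op 2: conn=24 S1=37 S2=32 S3=29 blocked=[]
Op 3: conn=24 S1=45 S2=32 S3=29 blocked=[]
Op 4: conn=24 S1=45 S2=46 S3=29 blocked=[]
Op 5: conn=50 S1=45 S2=46 S3=29 blocked=[]
Op 6: conn=30 S1=25 S2=46 S3=29 blocked=[]
Op 7: conn=30 S1=25 S2=52 S3=29 blocked=[]
Op 8: conn=21 S1=16 S2=52 S3=29 blocked=[]
Op 9: conn=45 S1=16 S2=52 S3=29 blocked=[]
Op 10: conn=45 S1=16 S2=67 S3=29 blocked=[]
Op 11: conn=25 S1=16 S2=47 S3=29 blocked=[]
Op 12: conn=25 S1=34 S2=47 S3=29 blocked=[]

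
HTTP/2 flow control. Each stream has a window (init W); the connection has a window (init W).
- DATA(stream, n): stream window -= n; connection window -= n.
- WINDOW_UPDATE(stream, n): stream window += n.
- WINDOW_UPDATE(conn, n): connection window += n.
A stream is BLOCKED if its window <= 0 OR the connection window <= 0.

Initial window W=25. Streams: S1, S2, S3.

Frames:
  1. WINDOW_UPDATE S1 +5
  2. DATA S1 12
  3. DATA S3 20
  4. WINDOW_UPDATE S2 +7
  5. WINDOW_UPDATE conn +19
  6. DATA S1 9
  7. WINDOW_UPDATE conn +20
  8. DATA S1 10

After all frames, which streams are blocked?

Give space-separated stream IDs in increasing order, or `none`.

Op 1: conn=25 S1=30 S2=25 S3=25 blocked=[]
Op 2: conn=13 S1=18 S2=25 S3=25 blocked=[]
Op 3: conn=-7 S1=18 S2=25 S3=5 blocked=[1, 2, 3]
Op 4: conn=-7 S1=18 S2=32 S3=5 blocked=[1, 2, 3]
Op 5: conn=12 S1=18 S2=32 S3=5 blocked=[]
Op 6: conn=3 S1=9 S2=32 S3=5 blocked=[]
Op 7: conn=23 S1=9 S2=32 S3=5 blocked=[]
Op 8: conn=13 S1=-1 S2=32 S3=5 blocked=[1]

Answer: S1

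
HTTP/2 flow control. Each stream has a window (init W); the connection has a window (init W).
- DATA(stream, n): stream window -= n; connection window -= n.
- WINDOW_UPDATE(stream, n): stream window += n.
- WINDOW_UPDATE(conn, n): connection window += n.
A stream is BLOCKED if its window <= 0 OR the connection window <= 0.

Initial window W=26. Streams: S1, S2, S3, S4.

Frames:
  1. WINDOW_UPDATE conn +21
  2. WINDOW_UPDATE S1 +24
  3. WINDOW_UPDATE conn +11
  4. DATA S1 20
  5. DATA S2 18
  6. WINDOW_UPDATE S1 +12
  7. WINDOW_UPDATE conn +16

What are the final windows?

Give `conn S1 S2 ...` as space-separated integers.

Answer: 36 42 8 26 26

Derivation:
Op 1: conn=47 S1=26 S2=26 S3=26 S4=26 blocked=[]
Op 2: conn=47 S1=50 S2=26 S3=26 S4=26 blocked=[]
Op 3: conn=58 S1=50 S2=26 S3=26 S4=26 blocked=[]
Op 4: conn=38 S1=30 S2=26 S3=26 S4=26 blocked=[]
Op 5: conn=20 S1=30 S2=8 S3=26 S4=26 blocked=[]
Op 6: conn=20 S1=42 S2=8 S3=26 S4=26 blocked=[]
Op 7: conn=36 S1=42 S2=8 S3=26 S4=26 blocked=[]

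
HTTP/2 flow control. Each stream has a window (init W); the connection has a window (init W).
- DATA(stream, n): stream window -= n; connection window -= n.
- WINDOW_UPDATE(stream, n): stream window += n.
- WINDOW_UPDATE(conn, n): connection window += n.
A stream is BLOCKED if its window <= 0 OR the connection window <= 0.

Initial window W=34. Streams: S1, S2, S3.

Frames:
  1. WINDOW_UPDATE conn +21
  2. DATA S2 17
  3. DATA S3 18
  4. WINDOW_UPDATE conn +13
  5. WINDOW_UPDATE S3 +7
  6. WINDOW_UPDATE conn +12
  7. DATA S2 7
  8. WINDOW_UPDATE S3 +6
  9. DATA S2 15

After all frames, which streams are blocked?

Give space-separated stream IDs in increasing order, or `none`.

Op 1: conn=55 S1=34 S2=34 S3=34 blocked=[]
Op 2: conn=38 S1=34 S2=17 S3=34 blocked=[]
Op 3: conn=20 S1=34 S2=17 S3=16 blocked=[]
Op 4: conn=33 S1=34 S2=17 S3=16 blocked=[]
Op 5: conn=33 S1=34 S2=17 S3=23 blocked=[]
Op 6: conn=45 S1=34 S2=17 S3=23 blocked=[]
Op 7: conn=38 S1=34 S2=10 S3=23 blocked=[]
Op 8: conn=38 S1=34 S2=10 S3=29 blocked=[]
Op 9: conn=23 S1=34 S2=-5 S3=29 blocked=[2]

Answer: S2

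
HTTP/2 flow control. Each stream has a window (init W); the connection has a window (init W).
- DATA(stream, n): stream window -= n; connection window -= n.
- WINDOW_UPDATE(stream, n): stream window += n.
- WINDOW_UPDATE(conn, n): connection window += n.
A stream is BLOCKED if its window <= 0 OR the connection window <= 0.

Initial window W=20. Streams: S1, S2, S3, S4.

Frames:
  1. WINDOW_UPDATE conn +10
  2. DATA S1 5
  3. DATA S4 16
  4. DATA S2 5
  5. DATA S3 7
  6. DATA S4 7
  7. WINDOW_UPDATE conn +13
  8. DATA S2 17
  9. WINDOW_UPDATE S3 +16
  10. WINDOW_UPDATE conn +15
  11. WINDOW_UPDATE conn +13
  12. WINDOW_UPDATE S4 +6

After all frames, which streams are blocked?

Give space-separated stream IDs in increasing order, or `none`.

Op 1: conn=30 S1=20 S2=20 S3=20 S4=20 blocked=[]
Op 2: conn=25 S1=15 S2=20 S3=20 S4=20 blocked=[]
Op 3: conn=9 S1=15 S2=20 S3=20 S4=4 blocked=[]
Op 4: conn=4 S1=15 S2=15 S3=20 S4=4 blocked=[]
Op 5: conn=-3 S1=15 S2=15 S3=13 S4=4 blocked=[1, 2, 3, 4]
Op 6: conn=-10 S1=15 S2=15 S3=13 S4=-3 blocked=[1, 2, 3, 4]
Op 7: conn=3 S1=15 S2=15 S3=13 S4=-3 blocked=[4]
Op 8: conn=-14 S1=15 S2=-2 S3=13 S4=-3 blocked=[1, 2, 3, 4]
Op 9: conn=-14 S1=15 S2=-2 S3=29 S4=-3 blocked=[1, 2, 3, 4]
Op 10: conn=1 S1=15 S2=-2 S3=29 S4=-3 blocked=[2, 4]
Op 11: conn=14 S1=15 S2=-2 S3=29 S4=-3 blocked=[2, 4]
Op 12: conn=14 S1=15 S2=-2 S3=29 S4=3 blocked=[2]

Answer: S2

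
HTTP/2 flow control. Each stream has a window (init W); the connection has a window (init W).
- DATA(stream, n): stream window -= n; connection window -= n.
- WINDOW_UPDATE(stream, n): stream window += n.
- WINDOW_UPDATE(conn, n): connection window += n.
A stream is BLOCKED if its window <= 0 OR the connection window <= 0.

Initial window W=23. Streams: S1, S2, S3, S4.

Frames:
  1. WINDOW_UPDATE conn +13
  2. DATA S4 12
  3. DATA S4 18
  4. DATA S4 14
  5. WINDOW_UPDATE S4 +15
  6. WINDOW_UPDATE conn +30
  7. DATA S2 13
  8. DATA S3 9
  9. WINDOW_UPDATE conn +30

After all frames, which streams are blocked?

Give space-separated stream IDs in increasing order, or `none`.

Answer: S4

Derivation:
Op 1: conn=36 S1=23 S2=23 S3=23 S4=23 blocked=[]
Op 2: conn=24 S1=23 S2=23 S3=23 S4=11 blocked=[]
Op 3: conn=6 S1=23 S2=23 S3=23 S4=-7 blocked=[4]
Op 4: conn=-8 S1=23 S2=23 S3=23 S4=-21 blocked=[1, 2, 3, 4]
Op 5: conn=-8 S1=23 S2=23 S3=23 S4=-6 blocked=[1, 2, 3, 4]
Op 6: conn=22 S1=23 S2=23 S3=23 S4=-6 blocked=[4]
Op 7: conn=9 S1=23 S2=10 S3=23 S4=-6 blocked=[4]
Op 8: conn=0 S1=23 S2=10 S3=14 S4=-6 blocked=[1, 2, 3, 4]
Op 9: conn=30 S1=23 S2=10 S3=14 S4=-6 blocked=[4]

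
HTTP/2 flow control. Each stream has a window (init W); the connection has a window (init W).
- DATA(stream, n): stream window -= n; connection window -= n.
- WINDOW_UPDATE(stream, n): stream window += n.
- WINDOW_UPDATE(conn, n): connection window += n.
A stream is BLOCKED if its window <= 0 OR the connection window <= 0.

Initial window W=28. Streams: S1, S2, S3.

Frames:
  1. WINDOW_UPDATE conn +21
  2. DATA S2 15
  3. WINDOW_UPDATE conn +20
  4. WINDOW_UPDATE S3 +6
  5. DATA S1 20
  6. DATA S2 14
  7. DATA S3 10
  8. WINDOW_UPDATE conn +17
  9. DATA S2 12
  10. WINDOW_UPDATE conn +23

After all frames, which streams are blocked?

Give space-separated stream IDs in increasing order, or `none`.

Answer: S2

Derivation:
Op 1: conn=49 S1=28 S2=28 S3=28 blocked=[]
Op 2: conn=34 S1=28 S2=13 S3=28 blocked=[]
Op 3: conn=54 S1=28 S2=13 S3=28 blocked=[]
Op 4: conn=54 S1=28 S2=13 S3=34 blocked=[]
Op 5: conn=34 S1=8 S2=13 S3=34 blocked=[]
Op 6: conn=20 S1=8 S2=-1 S3=34 blocked=[2]
Op 7: conn=10 S1=8 S2=-1 S3=24 blocked=[2]
Op 8: conn=27 S1=8 S2=-1 S3=24 blocked=[2]
Op 9: conn=15 S1=8 S2=-13 S3=24 blocked=[2]
Op 10: conn=38 S1=8 S2=-13 S3=24 blocked=[2]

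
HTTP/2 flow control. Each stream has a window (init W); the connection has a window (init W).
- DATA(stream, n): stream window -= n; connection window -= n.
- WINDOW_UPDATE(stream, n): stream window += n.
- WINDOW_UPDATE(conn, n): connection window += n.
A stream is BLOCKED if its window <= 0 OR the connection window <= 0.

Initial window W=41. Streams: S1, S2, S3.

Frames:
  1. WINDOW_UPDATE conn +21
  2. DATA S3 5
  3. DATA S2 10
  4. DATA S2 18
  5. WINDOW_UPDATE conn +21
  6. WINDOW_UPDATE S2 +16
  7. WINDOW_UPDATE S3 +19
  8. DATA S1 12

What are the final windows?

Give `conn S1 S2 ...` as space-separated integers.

Op 1: conn=62 S1=41 S2=41 S3=41 blocked=[]
Op 2: conn=57 S1=41 S2=41 S3=36 blocked=[]
Op 3: conn=47 S1=41 S2=31 S3=36 blocked=[]
Op 4: conn=29 S1=41 S2=13 S3=36 blocked=[]
Op 5: conn=50 S1=41 S2=13 S3=36 blocked=[]
Op 6: conn=50 S1=41 S2=29 S3=36 blocked=[]
Op 7: conn=50 S1=41 S2=29 S3=55 blocked=[]
Op 8: conn=38 S1=29 S2=29 S3=55 blocked=[]

Answer: 38 29 29 55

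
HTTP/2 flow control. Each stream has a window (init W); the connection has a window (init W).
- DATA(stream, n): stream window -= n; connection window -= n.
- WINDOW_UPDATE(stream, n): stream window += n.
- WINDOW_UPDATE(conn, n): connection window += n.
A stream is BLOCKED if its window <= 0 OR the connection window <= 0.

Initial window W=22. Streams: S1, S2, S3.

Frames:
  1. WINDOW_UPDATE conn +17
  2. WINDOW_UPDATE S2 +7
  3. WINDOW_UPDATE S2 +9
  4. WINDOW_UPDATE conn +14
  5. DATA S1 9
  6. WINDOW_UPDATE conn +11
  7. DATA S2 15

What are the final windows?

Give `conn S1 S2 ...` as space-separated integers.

Op 1: conn=39 S1=22 S2=22 S3=22 blocked=[]
Op 2: conn=39 S1=22 S2=29 S3=22 blocked=[]
Op 3: conn=39 S1=22 S2=38 S3=22 blocked=[]
Op 4: conn=53 S1=22 S2=38 S3=22 blocked=[]
Op 5: conn=44 S1=13 S2=38 S3=22 blocked=[]
Op 6: conn=55 S1=13 S2=38 S3=22 blocked=[]
Op 7: conn=40 S1=13 S2=23 S3=22 blocked=[]

Answer: 40 13 23 22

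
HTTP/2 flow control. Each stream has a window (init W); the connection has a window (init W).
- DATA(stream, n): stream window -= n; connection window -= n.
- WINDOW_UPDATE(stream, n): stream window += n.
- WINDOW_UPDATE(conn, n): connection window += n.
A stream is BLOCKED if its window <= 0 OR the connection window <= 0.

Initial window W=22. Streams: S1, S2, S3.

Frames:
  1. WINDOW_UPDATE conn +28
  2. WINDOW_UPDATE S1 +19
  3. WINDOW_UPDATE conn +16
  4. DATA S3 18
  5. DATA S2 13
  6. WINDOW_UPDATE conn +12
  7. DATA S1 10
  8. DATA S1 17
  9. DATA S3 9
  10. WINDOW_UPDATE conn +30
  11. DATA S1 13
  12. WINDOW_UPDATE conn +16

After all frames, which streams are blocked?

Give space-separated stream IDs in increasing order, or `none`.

Op 1: conn=50 S1=22 S2=22 S3=22 blocked=[]
Op 2: conn=50 S1=41 S2=22 S3=22 blocked=[]
Op 3: conn=66 S1=41 S2=22 S3=22 blocked=[]
Op 4: conn=48 S1=41 S2=22 S3=4 blocked=[]
Op 5: conn=35 S1=41 S2=9 S3=4 blocked=[]
Op 6: conn=47 S1=41 S2=9 S3=4 blocked=[]
Op 7: conn=37 S1=31 S2=9 S3=4 blocked=[]
Op 8: conn=20 S1=14 S2=9 S3=4 blocked=[]
Op 9: conn=11 S1=14 S2=9 S3=-5 blocked=[3]
Op 10: conn=41 S1=14 S2=9 S3=-5 blocked=[3]
Op 11: conn=28 S1=1 S2=9 S3=-5 blocked=[3]
Op 12: conn=44 S1=1 S2=9 S3=-5 blocked=[3]

Answer: S3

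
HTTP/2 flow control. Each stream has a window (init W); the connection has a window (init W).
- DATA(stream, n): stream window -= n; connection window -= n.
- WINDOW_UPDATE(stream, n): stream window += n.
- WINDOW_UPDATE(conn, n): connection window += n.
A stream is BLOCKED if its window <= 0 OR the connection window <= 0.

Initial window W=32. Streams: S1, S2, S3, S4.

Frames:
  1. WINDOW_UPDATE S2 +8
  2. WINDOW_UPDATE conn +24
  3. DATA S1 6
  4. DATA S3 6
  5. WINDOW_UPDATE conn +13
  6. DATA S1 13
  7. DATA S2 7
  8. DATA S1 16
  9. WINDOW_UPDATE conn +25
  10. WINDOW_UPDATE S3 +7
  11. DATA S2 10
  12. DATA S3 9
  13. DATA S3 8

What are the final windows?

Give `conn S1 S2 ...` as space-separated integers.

Op 1: conn=32 S1=32 S2=40 S3=32 S4=32 blocked=[]
Op 2: conn=56 S1=32 S2=40 S3=32 S4=32 blocked=[]
Op 3: conn=50 S1=26 S2=40 S3=32 S4=32 blocked=[]
Op 4: conn=44 S1=26 S2=40 S3=26 S4=32 blocked=[]
Op 5: conn=57 S1=26 S2=40 S3=26 S4=32 blocked=[]
Op 6: conn=44 S1=13 S2=40 S3=26 S4=32 blocked=[]
Op 7: conn=37 S1=13 S2=33 S3=26 S4=32 blocked=[]
Op 8: conn=21 S1=-3 S2=33 S3=26 S4=32 blocked=[1]
Op 9: conn=46 S1=-3 S2=33 S3=26 S4=32 blocked=[1]
Op 10: conn=46 S1=-3 S2=33 S3=33 S4=32 blocked=[1]
Op 11: conn=36 S1=-3 S2=23 S3=33 S4=32 blocked=[1]
Op 12: conn=27 S1=-3 S2=23 S3=24 S4=32 blocked=[1]
Op 13: conn=19 S1=-3 S2=23 S3=16 S4=32 blocked=[1]

Answer: 19 -3 23 16 32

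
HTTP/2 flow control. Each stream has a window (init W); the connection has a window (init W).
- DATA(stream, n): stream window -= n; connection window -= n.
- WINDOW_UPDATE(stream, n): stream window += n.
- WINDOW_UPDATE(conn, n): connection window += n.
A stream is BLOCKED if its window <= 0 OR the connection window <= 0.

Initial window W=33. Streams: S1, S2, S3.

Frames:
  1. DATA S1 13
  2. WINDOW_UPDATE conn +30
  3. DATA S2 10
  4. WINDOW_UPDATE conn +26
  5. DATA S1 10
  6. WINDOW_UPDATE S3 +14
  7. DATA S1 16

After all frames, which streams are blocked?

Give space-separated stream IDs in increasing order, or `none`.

Op 1: conn=20 S1=20 S2=33 S3=33 blocked=[]
Op 2: conn=50 S1=20 S2=33 S3=33 blocked=[]
Op 3: conn=40 S1=20 S2=23 S3=33 blocked=[]
Op 4: conn=66 S1=20 S2=23 S3=33 blocked=[]
Op 5: conn=56 S1=10 S2=23 S3=33 blocked=[]
Op 6: conn=56 S1=10 S2=23 S3=47 blocked=[]
Op 7: conn=40 S1=-6 S2=23 S3=47 blocked=[1]

Answer: S1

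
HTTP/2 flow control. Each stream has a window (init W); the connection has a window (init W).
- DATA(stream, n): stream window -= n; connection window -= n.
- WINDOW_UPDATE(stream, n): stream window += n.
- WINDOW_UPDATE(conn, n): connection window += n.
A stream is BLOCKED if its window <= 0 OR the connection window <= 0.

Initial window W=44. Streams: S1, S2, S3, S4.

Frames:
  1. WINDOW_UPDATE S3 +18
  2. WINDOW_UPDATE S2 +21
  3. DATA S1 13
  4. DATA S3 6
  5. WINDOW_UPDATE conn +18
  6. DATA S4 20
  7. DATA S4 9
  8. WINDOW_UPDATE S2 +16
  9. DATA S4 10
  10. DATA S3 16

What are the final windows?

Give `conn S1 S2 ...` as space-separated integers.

Op 1: conn=44 S1=44 S2=44 S3=62 S4=44 blocked=[]
Op 2: conn=44 S1=44 S2=65 S3=62 S4=44 blocked=[]
Op 3: conn=31 S1=31 S2=65 S3=62 S4=44 blocked=[]
Op 4: conn=25 S1=31 S2=65 S3=56 S4=44 blocked=[]
Op 5: conn=43 S1=31 S2=65 S3=56 S4=44 blocked=[]
Op 6: conn=23 S1=31 S2=65 S3=56 S4=24 blocked=[]
Op 7: conn=14 S1=31 S2=65 S3=56 S4=15 blocked=[]
Op 8: conn=14 S1=31 S2=81 S3=56 S4=15 blocked=[]
Op 9: conn=4 S1=31 S2=81 S3=56 S4=5 blocked=[]
Op 10: conn=-12 S1=31 S2=81 S3=40 S4=5 blocked=[1, 2, 3, 4]

Answer: -12 31 81 40 5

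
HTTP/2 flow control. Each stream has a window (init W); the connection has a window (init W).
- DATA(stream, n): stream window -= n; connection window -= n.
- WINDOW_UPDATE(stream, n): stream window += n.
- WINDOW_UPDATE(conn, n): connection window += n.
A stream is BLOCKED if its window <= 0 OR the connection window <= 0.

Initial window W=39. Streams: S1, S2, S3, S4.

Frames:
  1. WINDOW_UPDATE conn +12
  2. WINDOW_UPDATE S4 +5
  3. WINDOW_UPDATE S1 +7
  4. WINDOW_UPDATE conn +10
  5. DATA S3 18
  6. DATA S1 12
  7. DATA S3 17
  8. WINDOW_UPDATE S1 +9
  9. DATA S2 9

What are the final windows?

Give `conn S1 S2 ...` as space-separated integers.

Answer: 5 43 30 4 44

Derivation:
Op 1: conn=51 S1=39 S2=39 S3=39 S4=39 blocked=[]
Op 2: conn=51 S1=39 S2=39 S3=39 S4=44 blocked=[]
Op 3: conn=51 S1=46 S2=39 S3=39 S4=44 blocked=[]
Op 4: conn=61 S1=46 S2=39 S3=39 S4=44 blocked=[]
Op 5: conn=43 S1=46 S2=39 S3=21 S4=44 blocked=[]
Op 6: conn=31 S1=34 S2=39 S3=21 S4=44 blocked=[]
Op 7: conn=14 S1=34 S2=39 S3=4 S4=44 blocked=[]
Op 8: conn=14 S1=43 S2=39 S3=4 S4=44 blocked=[]
Op 9: conn=5 S1=43 S2=30 S3=4 S4=44 blocked=[]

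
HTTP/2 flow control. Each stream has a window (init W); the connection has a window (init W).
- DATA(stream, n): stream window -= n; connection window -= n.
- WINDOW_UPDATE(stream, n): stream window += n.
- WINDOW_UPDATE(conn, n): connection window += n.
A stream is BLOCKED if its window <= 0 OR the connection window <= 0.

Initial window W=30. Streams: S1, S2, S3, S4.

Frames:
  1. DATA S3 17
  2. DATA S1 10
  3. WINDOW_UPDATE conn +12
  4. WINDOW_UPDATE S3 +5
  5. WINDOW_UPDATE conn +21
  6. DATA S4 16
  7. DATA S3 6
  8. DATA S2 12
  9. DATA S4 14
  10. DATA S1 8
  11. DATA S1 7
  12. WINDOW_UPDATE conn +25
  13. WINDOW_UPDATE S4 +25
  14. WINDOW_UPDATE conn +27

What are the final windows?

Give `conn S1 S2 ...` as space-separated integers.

Answer: 25 5 18 12 25

Derivation:
Op 1: conn=13 S1=30 S2=30 S3=13 S4=30 blocked=[]
Op 2: conn=3 S1=20 S2=30 S3=13 S4=30 blocked=[]
Op 3: conn=15 S1=20 S2=30 S3=13 S4=30 blocked=[]
Op 4: conn=15 S1=20 S2=30 S3=18 S4=30 blocked=[]
Op 5: conn=36 S1=20 S2=30 S3=18 S4=30 blocked=[]
Op 6: conn=20 S1=20 S2=30 S3=18 S4=14 blocked=[]
Op 7: conn=14 S1=20 S2=30 S3=12 S4=14 blocked=[]
Op 8: conn=2 S1=20 S2=18 S3=12 S4=14 blocked=[]
Op 9: conn=-12 S1=20 S2=18 S3=12 S4=0 blocked=[1, 2, 3, 4]
Op 10: conn=-20 S1=12 S2=18 S3=12 S4=0 blocked=[1, 2, 3, 4]
Op 11: conn=-27 S1=5 S2=18 S3=12 S4=0 blocked=[1, 2, 3, 4]
Op 12: conn=-2 S1=5 S2=18 S3=12 S4=0 blocked=[1, 2, 3, 4]
Op 13: conn=-2 S1=5 S2=18 S3=12 S4=25 blocked=[1, 2, 3, 4]
Op 14: conn=25 S1=5 S2=18 S3=12 S4=25 blocked=[]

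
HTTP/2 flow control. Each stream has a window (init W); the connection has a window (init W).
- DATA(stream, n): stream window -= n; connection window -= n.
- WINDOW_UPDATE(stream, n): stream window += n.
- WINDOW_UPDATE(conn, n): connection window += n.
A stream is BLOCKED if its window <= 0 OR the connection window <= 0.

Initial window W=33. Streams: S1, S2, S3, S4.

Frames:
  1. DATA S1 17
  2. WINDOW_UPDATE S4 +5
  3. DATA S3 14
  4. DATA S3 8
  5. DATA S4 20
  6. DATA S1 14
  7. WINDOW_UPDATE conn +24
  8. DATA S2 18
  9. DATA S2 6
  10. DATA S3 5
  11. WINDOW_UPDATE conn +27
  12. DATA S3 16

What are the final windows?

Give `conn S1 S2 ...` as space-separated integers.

Answer: -34 2 9 -10 18

Derivation:
Op 1: conn=16 S1=16 S2=33 S3=33 S4=33 blocked=[]
Op 2: conn=16 S1=16 S2=33 S3=33 S4=38 blocked=[]
Op 3: conn=2 S1=16 S2=33 S3=19 S4=38 blocked=[]
Op 4: conn=-6 S1=16 S2=33 S3=11 S4=38 blocked=[1, 2, 3, 4]
Op 5: conn=-26 S1=16 S2=33 S3=11 S4=18 blocked=[1, 2, 3, 4]
Op 6: conn=-40 S1=2 S2=33 S3=11 S4=18 blocked=[1, 2, 3, 4]
Op 7: conn=-16 S1=2 S2=33 S3=11 S4=18 blocked=[1, 2, 3, 4]
Op 8: conn=-34 S1=2 S2=15 S3=11 S4=18 blocked=[1, 2, 3, 4]
Op 9: conn=-40 S1=2 S2=9 S3=11 S4=18 blocked=[1, 2, 3, 4]
Op 10: conn=-45 S1=2 S2=9 S3=6 S4=18 blocked=[1, 2, 3, 4]
Op 11: conn=-18 S1=2 S2=9 S3=6 S4=18 blocked=[1, 2, 3, 4]
Op 12: conn=-34 S1=2 S2=9 S3=-10 S4=18 blocked=[1, 2, 3, 4]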